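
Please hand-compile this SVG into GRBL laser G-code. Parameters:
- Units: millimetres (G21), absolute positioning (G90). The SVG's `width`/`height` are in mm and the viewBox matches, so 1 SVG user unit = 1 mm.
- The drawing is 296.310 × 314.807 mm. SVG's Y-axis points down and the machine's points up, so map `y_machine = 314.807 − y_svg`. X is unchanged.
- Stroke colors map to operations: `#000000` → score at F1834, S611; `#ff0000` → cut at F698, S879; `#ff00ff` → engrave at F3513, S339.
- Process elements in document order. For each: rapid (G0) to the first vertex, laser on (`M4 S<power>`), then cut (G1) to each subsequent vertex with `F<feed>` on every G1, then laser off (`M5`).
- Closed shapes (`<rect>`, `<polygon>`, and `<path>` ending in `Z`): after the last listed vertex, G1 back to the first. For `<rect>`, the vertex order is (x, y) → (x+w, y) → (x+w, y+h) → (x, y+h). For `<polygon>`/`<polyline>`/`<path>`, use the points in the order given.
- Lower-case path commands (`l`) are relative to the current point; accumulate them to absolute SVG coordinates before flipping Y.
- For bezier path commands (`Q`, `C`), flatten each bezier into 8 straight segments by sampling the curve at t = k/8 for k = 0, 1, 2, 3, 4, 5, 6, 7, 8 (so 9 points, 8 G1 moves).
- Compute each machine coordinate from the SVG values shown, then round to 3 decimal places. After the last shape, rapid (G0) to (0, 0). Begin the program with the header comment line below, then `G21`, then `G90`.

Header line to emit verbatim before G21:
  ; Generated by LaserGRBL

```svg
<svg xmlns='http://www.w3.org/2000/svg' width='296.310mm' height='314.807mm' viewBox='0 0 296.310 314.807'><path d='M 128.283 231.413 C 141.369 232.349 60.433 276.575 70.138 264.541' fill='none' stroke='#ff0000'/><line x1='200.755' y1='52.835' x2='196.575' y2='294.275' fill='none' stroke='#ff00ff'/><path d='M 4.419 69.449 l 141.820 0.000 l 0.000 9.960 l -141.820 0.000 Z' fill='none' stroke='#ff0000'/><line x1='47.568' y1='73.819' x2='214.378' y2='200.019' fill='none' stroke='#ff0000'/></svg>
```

viewBox `0 0 296.310 314.807` with mm width/height → 1 unit = 1 mm. Flip: y_m = 314.807 − y_svg.

**Shape 1** — `<path>` cubic bezier, stroke `#ff0000` → cut (S879, F698). Control points (SVG): P0=(128.283,231.413), P1=(141.369,232.349), P2=(60.433,276.575), P3=(70.138,264.541); sampled at t=k/8. Machine vertices: (128.283,83.394) → (129.144,81.208) → (123.354,76.131) → (113.077,69.328) → (100.478,61.966) → (87.721,55.213) → (76.969,50.234) → (70.387,48.196) → (70.138,50.266). Open path.

**Shape 2** — `<line>` line segment, stroke `#ff00ff` → engrave (S339, F3513). Machine vertices: (200.755,261.972) → (196.575,20.532). Open path.

**Shape 3** — `<path>` rectangle, stroke `#ff0000` → cut (S879, F698). Machine vertices: (4.419,245.358) → (146.239,245.358) → (146.239,235.398) → (4.419,235.398) → (4.419,245.358). Closed: final G1 returns to the first vertex.

**Shape 4** — `<line>` line segment, stroke `#ff0000` → cut (S879, F698). Machine vertices: (47.568,240.988) → (214.378,114.788). Open path.

; Generated by LaserGRBL
G21
G90
G0 X128.283 Y83.394
M4 S879
G1 X129.144 Y81.208 F698
G1 X123.354 Y76.131 F698
G1 X113.077 Y69.328 F698
G1 X100.478 Y61.966 F698
G1 X87.721 Y55.213 F698
G1 X76.969 Y50.234 F698
G1 X70.387 Y48.196 F698
G1 X70.138 Y50.266 F698
M5
G0 X200.755 Y261.972
M4 S339
G1 X196.575 Y20.532 F3513
M5
G0 X4.419 Y245.358
M4 S879
G1 X146.239 Y245.358 F698
G1 X146.239 Y235.398 F698
G1 X4.419 Y235.398 F698
G1 X4.419 Y245.358 F698
M5
G0 X47.568 Y240.988
M4 S879
G1 X214.378 Y114.788 F698
M5
G0 X0.000 Y0.000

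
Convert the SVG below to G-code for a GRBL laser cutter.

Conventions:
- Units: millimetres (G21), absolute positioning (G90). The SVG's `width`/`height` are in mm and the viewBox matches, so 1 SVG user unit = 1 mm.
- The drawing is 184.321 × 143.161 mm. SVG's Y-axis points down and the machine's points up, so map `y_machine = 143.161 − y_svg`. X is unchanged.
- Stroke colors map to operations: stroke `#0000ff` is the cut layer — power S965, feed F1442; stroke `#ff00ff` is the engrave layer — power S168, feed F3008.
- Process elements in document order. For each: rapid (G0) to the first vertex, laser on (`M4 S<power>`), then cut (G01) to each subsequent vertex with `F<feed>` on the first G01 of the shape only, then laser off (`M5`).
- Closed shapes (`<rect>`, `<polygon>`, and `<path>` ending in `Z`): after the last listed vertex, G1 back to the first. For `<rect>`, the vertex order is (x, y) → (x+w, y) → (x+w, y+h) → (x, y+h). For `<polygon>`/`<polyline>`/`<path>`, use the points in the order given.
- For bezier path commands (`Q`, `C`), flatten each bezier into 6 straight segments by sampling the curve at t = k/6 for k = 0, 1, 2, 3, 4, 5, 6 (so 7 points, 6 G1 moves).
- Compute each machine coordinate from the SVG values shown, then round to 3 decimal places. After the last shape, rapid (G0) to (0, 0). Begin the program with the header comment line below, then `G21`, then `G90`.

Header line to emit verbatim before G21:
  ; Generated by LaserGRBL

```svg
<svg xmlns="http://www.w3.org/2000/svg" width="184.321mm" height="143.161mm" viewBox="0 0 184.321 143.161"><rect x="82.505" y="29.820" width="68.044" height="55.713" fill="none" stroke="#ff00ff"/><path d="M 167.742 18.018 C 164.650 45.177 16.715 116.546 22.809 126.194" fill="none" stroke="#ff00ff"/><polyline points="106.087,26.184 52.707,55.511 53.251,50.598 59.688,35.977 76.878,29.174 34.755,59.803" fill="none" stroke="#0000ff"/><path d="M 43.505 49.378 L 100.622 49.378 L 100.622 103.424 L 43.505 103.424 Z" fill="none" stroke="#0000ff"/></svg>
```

Since the viewBox matches the mm dimensions, user units are millimetres directly. The only transform is the Y-flip y_m = 143.161 − y_svg.

Shape 1 is a rectangle drawn with `<rect>`. Its stroke #ff00ff means engrave at S168, F3008. After flipping Y the toolpath is (82.505,113.341) → (150.549,113.341) → (150.549,57.628) → (82.505,57.628) → (82.505,113.341), returning to the start.

Shape 2 is a cubic bezier drawn with `<path>`. Its stroke #ff00ff means engrave at S168, F3008. After flipping Y the toolpath is (167.742,125.143) → (155.509,108.370) → (127.438,87.171) → (91.831,64.488) → (56.989,43.265) → (31.214,26.444) → (22.809,16.967).

Shape 3 is a open polyline drawn with `<polyline>`. Its stroke #0000ff means cut at S965, F1442. After flipping Y the toolpath is (106.087,116.977) → (52.707,87.650) → (53.251,92.563) → (59.688,107.184) → (76.878,113.987) → (34.755,83.358).

Shape 4 is a rectangle drawn with `<path>`. Its stroke #0000ff means cut at S965, F1442. After flipping Y the toolpath is (43.505,93.783) → (100.622,93.783) → (100.622,39.737) → (43.505,39.737) → (43.505,93.783), returning to the start.

; Generated by LaserGRBL
G21
G90
G0 X82.505 Y113.341
M4 S168
G01 X150.549 Y113.341 F3008
G01 X150.549 Y57.628
G01 X82.505 Y57.628
G01 X82.505 Y113.341
M5
G0 X167.742 Y125.143
M4 S168
G01 X155.509 Y108.370 F3008
G01 X127.438 Y87.171
G01 X91.831 Y64.488
G01 X56.989 Y43.265
G01 X31.214 Y26.444
G01 X22.809 Y16.967
M5
G0 X106.087 Y116.977
M4 S965
G01 X52.707 Y87.650 F1442
G01 X53.251 Y92.563
G01 X59.688 Y107.184
G01 X76.878 Y113.987
G01 X34.755 Y83.358
M5
G0 X43.505 Y93.783
M4 S965
G01 X100.622 Y93.783 F1442
G01 X100.622 Y39.737
G01 X43.505 Y39.737
G01 X43.505 Y93.783
M5
G0 X0.000 Y0.000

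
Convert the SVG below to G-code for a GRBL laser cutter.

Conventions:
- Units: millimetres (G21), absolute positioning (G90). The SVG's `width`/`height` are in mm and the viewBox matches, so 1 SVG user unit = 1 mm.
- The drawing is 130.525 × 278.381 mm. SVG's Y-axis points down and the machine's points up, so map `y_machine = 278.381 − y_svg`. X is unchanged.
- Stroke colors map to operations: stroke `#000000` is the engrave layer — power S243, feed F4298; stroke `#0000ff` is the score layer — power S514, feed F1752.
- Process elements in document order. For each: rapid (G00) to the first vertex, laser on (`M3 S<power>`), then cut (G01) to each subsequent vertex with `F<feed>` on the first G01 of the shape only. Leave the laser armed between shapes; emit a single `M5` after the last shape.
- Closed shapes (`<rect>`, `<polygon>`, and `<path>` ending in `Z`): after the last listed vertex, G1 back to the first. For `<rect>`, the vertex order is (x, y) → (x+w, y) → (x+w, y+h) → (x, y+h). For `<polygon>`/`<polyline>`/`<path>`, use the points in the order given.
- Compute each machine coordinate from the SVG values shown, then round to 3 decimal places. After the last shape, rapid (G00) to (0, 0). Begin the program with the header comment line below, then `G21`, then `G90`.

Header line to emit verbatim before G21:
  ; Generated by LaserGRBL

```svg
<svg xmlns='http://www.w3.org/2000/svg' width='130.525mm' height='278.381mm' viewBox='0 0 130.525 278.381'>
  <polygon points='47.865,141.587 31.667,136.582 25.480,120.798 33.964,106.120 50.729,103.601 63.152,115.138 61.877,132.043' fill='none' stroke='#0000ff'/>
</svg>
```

; Generated by LaserGRBL
G21
G90
G00 X47.865 Y136.794
M3 S514
G01 X31.667 Y141.799 F1752
G01 X25.480 Y157.583
G01 X33.964 Y172.261
G01 X50.729 Y174.780
G01 X63.152 Y163.243
G01 X61.877 Y146.338
G01 X47.865 Y136.794
M5
G00 X0.000 Y0.000

Since the viewBox matches the mm dimensions, user units are millimetres directly. The only transform is the Y-flip y_m = 278.381 − y_svg.

Shape 1 is a regular polygon drawn with `<polygon>`. Its stroke #0000ff means score at S514, F1752. After flipping Y the toolpath is (47.865,136.794) → (31.667,141.799) → (25.480,157.583) → (33.964,172.261) → (50.729,174.780) → (63.152,163.243) → (61.877,146.338) → (47.865,136.794), returning to the start.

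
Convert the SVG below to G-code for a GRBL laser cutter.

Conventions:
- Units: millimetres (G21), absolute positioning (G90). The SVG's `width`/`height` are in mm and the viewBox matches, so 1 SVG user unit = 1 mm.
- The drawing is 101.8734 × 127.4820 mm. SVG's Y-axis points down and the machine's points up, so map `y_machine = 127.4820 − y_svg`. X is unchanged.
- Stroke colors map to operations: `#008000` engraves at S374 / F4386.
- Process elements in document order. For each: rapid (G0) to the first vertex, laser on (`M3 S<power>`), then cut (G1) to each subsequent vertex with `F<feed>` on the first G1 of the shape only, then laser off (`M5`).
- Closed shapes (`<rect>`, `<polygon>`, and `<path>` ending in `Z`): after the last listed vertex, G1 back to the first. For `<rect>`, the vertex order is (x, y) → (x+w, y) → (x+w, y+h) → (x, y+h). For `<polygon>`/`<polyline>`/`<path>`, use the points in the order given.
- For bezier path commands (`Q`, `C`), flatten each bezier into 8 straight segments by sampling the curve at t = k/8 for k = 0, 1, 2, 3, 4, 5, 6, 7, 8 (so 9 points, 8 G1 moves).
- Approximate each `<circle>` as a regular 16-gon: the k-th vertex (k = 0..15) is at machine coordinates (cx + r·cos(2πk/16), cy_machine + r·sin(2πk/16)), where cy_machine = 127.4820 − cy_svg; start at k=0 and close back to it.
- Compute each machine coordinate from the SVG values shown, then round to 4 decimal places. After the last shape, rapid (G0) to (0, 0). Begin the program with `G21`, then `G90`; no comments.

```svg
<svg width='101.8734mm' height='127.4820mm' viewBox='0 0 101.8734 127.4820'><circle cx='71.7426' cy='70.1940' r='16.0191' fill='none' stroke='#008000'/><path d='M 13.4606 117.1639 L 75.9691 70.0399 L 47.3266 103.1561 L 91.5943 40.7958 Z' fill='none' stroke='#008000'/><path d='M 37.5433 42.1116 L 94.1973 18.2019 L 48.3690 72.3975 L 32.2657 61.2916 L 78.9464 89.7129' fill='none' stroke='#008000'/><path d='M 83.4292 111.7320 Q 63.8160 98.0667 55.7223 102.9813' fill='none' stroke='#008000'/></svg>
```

1 u = 1 mm; y_m = 127.4820 − y.

[1] `<circle>` circle, #008000→engrave S374 F4386: (87.7617,57.2880) → (86.5423,63.4182) → (83.0698,68.6152) → (77.8728,72.0877) → (71.7426,73.3071) → (65.6124,72.0877) → (60.4154,68.6152) → (56.9429,63.4182) → (55.7235,57.2880) → (56.9429,51.1578) → (60.4154,45.9608) → (65.6124,42.4883) → (71.7426,41.2689) → (77.8728,42.4883) → (83.0698,45.9608) → (86.5423,51.1578) → (87.7617,57.2880) (closed)

[2] `<path>` closed polygon, #008000→engrave S374 F4386: (13.4606,10.3181) → (75.9691,57.4421) → (47.3266,24.3259) → (91.5943,86.6862) → (13.4606,10.3181) (closed)

[3] `<path>` open polyline, #008000→engrave S374 F4386: (37.5433,85.3704) → (94.1973,109.2801) → (48.3690,55.0845) → (32.2657,66.1904) → (78.9464,37.7691)

[4] `<path>` quadratic bezier, #008000→engrave S374 F4386: (83.4292,15.7500) → (78.7059,18.8760) → (74.3426,21.4214) → (70.3392,23.3862) → (66.6959,24.7703) → (63.4125,25.5739) → (60.4891,25.7968) → (57.9257,25.4390) → (55.7223,24.5007)

G21
G90
G0 X87.7617 Y57.2880
M3 S374
G1 X86.5423 Y63.4182 F4386
G1 X83.0698 Y68.6152
G1 X77.8728 Y72.0877
G1 X71.7426 Y73.3071
G1 X65.6124 Y72.0877
G1 X60.4154 Y68.6152
G1 X56.9429 Y63.4182
G1 X55.7235 Y57.2880
G1 X56.9429 Y51.1578
G1 X60.4154 Y45.9608
G1 X65.6124 Y42.4883
G1 X71.7426 Y41.2689
G1 X77.8728 Y42.4883
G1 X83.0698 Y45.9608
G1 X86.5423 Y51.1578
G1 X87.7617 Y57.2880
M5
G0 X13.4606 Y10.3181
M3 S374
G1 X75.9691 Y57.4421 F4386
G1 X47.3266 Y24.3259
G1 X91.5943 Y86.6862
G1 X13.4606 Y10.3181
M5
G0 X37.5433 Y85.3704
M3 S374
G1 X94.1973 Y109.2801 F4386
G1 X48.3690 Y55.0845
G1 X32.2657 Y66.1904
G1 X78.9464 Y37.7691
M5
G0 X83.4292 Y15.7500
M3 S374
G1 X78.7059 Y18.8760 F4386
G1 X74.3426 Y21.4214
G1 X70.3392 Y23.3862
G1 X66.6959 Y24.7703
G1 X63.4125 Y25.5739
G1 X60.4891 Y25.7968
G1 X57.9257 Y25.4390
G1 X55.7223 Y24.5007
M5
G0 X0.0000 Y0.0000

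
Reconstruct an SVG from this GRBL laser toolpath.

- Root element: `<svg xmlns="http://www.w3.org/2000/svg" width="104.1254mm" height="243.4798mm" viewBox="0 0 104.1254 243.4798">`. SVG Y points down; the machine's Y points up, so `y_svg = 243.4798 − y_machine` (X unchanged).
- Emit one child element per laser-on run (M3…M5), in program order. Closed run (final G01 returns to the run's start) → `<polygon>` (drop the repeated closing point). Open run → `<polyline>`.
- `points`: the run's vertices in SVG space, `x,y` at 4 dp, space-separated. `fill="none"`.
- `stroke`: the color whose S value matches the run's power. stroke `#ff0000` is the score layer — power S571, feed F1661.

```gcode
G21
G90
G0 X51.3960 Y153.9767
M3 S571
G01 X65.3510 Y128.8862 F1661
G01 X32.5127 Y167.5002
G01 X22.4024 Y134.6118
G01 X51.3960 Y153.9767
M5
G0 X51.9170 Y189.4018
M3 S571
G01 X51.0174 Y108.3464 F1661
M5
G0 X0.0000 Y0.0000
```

Each laser-on run becomes one SVG element. Flip Y back into SVG space with y_svg = 243.4798 − y_machine. Every run uses S571, so all elements get stroke `#ff0000` (score).

Run 1: The run returns to its start, so emit a `<polygon>` with points (Y-flipped): 51.3960,89.5031 65.3510,114.5936 32.5127,75.9796 22.4024,108.8680.

Run 2: The run is open, so emit a `<polyline>` with points (Y-flipped): 51.9170,54.0780 51.0174,135.1334.

<svg xmlns="http://www.w3.org/2000/svg" width="104.1254mm" height="243.4798mm" viewBox="0 0 104.1254 243.4798">
  <polygon points="51.3960,89.5031 65.3510,114.5936 32.5127,75.9796 22.4024,108.8680" fill="none" stroke="#ff0000"/>
  <polyline points="51.9170,54.0780 51.0174,135.1334" fill="none" stroke="#ff0000"/>
</svg>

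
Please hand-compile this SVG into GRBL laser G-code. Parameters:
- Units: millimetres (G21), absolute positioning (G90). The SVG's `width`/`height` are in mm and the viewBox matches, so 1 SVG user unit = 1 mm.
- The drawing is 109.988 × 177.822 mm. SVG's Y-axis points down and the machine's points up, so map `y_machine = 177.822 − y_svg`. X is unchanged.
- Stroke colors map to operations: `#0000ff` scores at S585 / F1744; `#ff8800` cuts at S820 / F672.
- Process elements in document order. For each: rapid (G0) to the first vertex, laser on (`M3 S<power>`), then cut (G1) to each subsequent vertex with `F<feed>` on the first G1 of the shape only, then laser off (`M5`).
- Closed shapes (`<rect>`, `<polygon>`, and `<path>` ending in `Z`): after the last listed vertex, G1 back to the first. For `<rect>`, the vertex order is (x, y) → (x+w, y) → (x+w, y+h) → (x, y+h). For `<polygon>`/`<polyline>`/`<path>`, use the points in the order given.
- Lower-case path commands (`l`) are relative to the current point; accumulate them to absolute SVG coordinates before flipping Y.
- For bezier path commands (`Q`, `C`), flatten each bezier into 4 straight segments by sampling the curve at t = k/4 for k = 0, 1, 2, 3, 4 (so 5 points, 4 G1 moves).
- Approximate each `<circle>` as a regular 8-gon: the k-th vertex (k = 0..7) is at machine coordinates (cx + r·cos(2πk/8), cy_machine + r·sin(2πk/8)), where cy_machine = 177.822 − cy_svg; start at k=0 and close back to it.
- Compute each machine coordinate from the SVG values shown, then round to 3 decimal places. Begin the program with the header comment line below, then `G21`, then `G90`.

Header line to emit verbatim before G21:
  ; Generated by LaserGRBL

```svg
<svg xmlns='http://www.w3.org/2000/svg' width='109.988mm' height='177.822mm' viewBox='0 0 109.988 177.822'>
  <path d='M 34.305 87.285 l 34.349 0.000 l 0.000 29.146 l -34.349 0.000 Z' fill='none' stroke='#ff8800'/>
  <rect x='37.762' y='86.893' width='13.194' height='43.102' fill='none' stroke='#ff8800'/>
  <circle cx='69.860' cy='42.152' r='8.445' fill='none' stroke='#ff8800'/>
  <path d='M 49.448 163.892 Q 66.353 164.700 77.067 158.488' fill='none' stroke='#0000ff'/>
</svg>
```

viewBox `0 0 109.988 177.822` with mm width/height → 1 unit = 1 mm. Flip: y_m = 177.822 − y_svg.

**Shape 1** — `<path>` rectangle, stroke `#ff8800` → cut (S820, F672). Machine vertices: (34.305,90.537) → (68.654,90.537) → (68.654,61.391) → (34.305,61.391) → (34.305,90.537). Closed: final G1 returns to the first vertex.

**Shape 2** — `<rect>` rectangle, stroke `#ff8800` → cut (S820, F672). Machine vertices: (37.762,90.929) → (50.956,90.929) → (50.956,47.827) → (37.762,47.827) → (37.762,90.929). Closed: final G1 returns to the first vertex.

**Shape 3** — `<circle>` circle, stroke `#ff8800` → cut (S820, F672). Machine vertices: (78.305,135.670) → (75.832,141.642) → (69.860,144.115) → (63.888,141.642) → (61.415,135.670) → (63.888,129.698) → (69.860,127.225) → (75.832,129.698) → (78.305,135.670). Closed: final G1 returns to the first vertex.

**Shape 4** — `<path>` quadratic bezier, stroke `#0000ff` → score (S585, F1744). Control points (SVG): P0=(49.448,163.892), P1=(66.353,164.700), P2=(77.067,158.488); sampled at t=k/4. Machine vertices: (49.448,13.930) → (57.514,13.965) → (64.805,14.877) → (71.323,16.667) → (77.067,19.334). Open path.

; Generated by LaserGRBL
G21
G90
G0 X34.305 Y90.537
M3 S820
G1 X68.654 Y90.537 F672
G1 X68.654 Y61.391
G1 X34.305 Y61.391
G1 X34.305 Y90.537
M5
G0 X37.762 Y90.929
M3 S820
G1 X50.956 Y90.929 F672
G1 X50.956 Y47.827
G1 X37.762 Y47.827
G1 X37.762 Y90.929
M5
G0 X78.305 Y135.670
M3 S820
G1 X75.832 Y141.642 F672
G1 X69.860 Y144.115
G1 X63.888 Y141.642
G1 X61.415 Y135.670
G1 X63.888 Y129.698
G1 X69.860 Y127.225
G1 X75.832 Y129.698
G1 X78.305 Y135.670
M5
G0 X49.448 Y13.930
M3 S585
G1 X57.514 Y13.965 F1744
G1 X64.805 Y14.877
G1 X71.323 Y16.667
G1 X77.067 Y19.334
M5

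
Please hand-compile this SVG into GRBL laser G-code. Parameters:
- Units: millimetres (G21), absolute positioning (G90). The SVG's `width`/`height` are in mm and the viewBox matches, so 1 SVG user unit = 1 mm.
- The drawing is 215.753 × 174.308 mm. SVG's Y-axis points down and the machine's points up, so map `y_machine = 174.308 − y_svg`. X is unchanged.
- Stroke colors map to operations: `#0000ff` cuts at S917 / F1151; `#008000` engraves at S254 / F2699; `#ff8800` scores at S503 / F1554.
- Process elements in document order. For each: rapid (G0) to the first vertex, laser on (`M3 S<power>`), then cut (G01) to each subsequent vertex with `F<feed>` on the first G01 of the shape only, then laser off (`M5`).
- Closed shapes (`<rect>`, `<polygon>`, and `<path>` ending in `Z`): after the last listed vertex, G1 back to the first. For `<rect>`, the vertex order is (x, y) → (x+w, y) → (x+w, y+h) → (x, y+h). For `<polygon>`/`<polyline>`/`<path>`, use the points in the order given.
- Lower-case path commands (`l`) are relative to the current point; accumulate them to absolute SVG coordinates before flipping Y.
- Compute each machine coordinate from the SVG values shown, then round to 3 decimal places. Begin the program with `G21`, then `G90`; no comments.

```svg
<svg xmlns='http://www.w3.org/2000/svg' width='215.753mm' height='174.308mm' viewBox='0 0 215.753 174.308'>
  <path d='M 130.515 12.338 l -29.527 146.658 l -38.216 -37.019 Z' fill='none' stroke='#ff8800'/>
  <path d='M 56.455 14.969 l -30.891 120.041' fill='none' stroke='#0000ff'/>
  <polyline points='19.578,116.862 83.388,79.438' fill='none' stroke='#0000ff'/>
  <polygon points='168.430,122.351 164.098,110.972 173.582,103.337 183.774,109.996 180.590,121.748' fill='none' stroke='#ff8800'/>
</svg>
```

G21
G90
G0 X130.515 Y161.970
M3 S503
G01 X100.988 Y15.312 F1554
G01 X62.772 Y52.331
G01 X130.515 Y161.970
M5
G0 X56.455 Y159.339
M3 S917
G01 X25.564 Y39.298 F1151
M5
G0 X19.578 Y57.446
M3 S917
G01 X83.388 Y94.870 F1151
M5
G0 X168.430 Y51.957
M3 S503
G01 X164.098 Y63.336 F1554
G01 X173.582 Y70.971
G01 X183.774 Y64.312
G01 X180.590 Y52.560
G01 X168.430 Y51.957
M5

viewBox `0 0 215.753 174.308` with mm width/height → 1 unit = 1 mm. Flip: y_m = 174.308 − y_svg.

**Shape 1** — `<path>` closed polygon, stroke `#ff8800` → score (S503, F1554). Machine vertices: (130.515,161.970) → (100.988,15.312) → (62.772,52.331) → (130.515,161.970). Closed: final G1 returns to the first vertex.

**Shape 2** — `<path>` line segment, stroke `#0000ff` → cut (S917, F1151). Machine vertices: (56.455,159.339) → (25.564,39.298). Open path.

**Shape 3** — `<polyline>` line segment, stroke `#0000ff` → cut (S917, F1151). Machine vertices: (19.578,57.446) → (83.388,94.870). Open path.

**Shape 4** — `<polygon>` regular polygon, stroke `#ff8800` → score (S503, F1554). Machine vertices: (168.430,51.957) → (164.098,63.336) → (173.582,70.971) → (183.774,64.312) → (180.590,52.560) → (168.430,51.957). Closed: final G1 returns to the first vertex.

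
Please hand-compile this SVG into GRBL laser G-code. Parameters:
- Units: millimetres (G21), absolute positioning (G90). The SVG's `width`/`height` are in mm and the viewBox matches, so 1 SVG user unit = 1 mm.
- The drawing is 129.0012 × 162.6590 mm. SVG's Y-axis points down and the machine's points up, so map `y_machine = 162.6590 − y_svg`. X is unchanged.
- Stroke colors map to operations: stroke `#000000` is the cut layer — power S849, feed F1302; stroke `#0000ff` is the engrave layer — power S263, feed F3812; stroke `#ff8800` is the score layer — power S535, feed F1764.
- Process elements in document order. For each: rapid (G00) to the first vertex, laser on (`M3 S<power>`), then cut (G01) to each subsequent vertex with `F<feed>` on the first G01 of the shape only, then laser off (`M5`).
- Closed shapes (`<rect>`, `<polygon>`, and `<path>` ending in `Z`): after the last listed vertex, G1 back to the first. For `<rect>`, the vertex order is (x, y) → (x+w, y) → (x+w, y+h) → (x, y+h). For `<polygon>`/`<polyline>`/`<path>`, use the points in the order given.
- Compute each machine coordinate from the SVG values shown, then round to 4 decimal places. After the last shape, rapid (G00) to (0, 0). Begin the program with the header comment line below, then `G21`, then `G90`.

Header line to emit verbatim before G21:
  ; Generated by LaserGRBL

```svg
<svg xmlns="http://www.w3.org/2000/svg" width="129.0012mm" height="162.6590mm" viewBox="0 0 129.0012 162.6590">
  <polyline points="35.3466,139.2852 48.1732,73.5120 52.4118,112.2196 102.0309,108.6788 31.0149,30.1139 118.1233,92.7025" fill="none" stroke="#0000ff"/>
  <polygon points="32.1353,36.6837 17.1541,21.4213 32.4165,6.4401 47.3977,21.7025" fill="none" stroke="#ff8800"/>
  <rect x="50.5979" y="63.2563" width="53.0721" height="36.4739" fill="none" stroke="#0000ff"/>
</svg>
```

; Generated by LaserGRBL
G21
G90
G00 X35.3466 Y23.3738
M3 S263
G01 X48.1732 Y89.1470 F3812
G01 X52.4118 Y50.4394
G01 X102.0309 Y53.9802
G01 X31.0149 Y132.5451
G01 X118.1233 Y69.9565
M5
G00 X32.1353 Y125.9753
M3 S535
G01 X17.1541 Y141.2377 F1764
G01 X32.4165 Y156.2189
G01 X47.3977 Y140.9565
G01 X32.1353 Y125.9753
M5
G00 X50.5979 Y99.4027
M3 S263
G01 X103.6700 Y99.4027 F3812
G01 X103.6700 Y62.9288
G01 X50.5979 Y62.9288
G01 X50.5979 Y99.4027
M5
G00 X0.0000 Y0.0000

1 u = 1 mm; y_m = 162.6590 − y.

[1] `<polyline>` open polyline, #0000ff→engrave S263 F3812: (35.3466,23.3738) → (48.1732,89.1470) → (52.4118,50.4394) → (102.0309,53.9802) → (31.0149,132.5451) → (118.1233,69.9565)

[2] `<polygon>` regular polygon, #ff8800→score S535 F1764: (32.1353,125.9753) → (17.1541,141.2377) → (32.4165,156.2189) → (47.3977,140.9565) → (32.1353,125.9753) (closed)

[3] `<rect>` rectangle, #0000ff→engrave S263 F3812: (50.5979,99.4027) → (103.6700,99.4027) → (103.6700,62.9288) → (50.5979,62.9288) → (50.5979,99.4027) (closed)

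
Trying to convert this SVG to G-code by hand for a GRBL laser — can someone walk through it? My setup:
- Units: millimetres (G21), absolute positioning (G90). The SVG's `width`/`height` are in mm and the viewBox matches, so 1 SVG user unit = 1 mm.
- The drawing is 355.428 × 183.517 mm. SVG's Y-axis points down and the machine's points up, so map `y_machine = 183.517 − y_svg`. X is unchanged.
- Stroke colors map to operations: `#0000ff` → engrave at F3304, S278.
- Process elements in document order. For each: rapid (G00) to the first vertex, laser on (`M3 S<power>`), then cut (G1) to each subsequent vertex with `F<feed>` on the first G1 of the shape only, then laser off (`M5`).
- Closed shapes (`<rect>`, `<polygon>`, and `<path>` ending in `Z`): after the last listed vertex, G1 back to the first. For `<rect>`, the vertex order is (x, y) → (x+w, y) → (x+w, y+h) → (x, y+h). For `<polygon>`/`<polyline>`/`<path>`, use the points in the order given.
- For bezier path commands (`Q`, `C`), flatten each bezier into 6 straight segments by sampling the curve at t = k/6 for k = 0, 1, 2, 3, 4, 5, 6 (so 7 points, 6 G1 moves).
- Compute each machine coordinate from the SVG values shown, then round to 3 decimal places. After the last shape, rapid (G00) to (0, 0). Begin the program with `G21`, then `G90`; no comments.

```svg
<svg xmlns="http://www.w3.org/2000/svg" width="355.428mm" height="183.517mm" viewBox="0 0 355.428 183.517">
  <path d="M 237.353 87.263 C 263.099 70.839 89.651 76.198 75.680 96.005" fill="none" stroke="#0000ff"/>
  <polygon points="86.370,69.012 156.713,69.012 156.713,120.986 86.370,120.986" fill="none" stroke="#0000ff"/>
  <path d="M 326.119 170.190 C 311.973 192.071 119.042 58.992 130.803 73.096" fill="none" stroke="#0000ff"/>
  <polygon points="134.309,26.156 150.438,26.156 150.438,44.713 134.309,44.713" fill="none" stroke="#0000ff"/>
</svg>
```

G21
G90
G00 X237.353 Y96.254
M3 S278
G1 X235.287 Y102.685 F3304
G1 X209.985 Y105.689
G1 X171.410 Y105.470
G1 X129.526 Y102.231
G1 X94.295 Y96.178
G1 X75.680 Y87.512
M5
G00 X86.370 Y114.505
M3 S278
G1 X156.713 Y114.505 F3304
G1 X156.713 Y62.531
G1 X86.370 Y62.531
G1 X86.370 Y114.505
M5
G00 X326.119 Y13.327
M3 S278
G1 X305.923 Y13.901 F3304
G1 X266.581 Y31.909
G1 X218.746 Y58.958
G1 X173.070 Y86.654
G1 X140.205 Y106.607
G1 X130.803 Y110.421
M5
G00 X134.309 Y157.361
M3 S278
G1 X150.438 Y157.361 F3304
G1 X150.438 Y138.804
G1 X134.309 Y138.804
G1 X134.309 Y157.361
M5
G00 X0.000 Y0.000

1 u = 1 mm; y_m = 183.517 − y.

[1] `<path>` cubic bezier, #0000ff→engrave S278 F3304: (237.353,96.254) → (235.287,102.685) → (209.985,105.689) → (171.410,105.470) → (129.526,102.231) → (94.295,96.178) → (75.680,87.512)

[2] `<polygon>` rectangle, #0000ff→engrave S278 F3304: (86.370,114.505) → (156.713,114.505) → (156.713,62.531) → (86.370,62.531) → (86.370,114.505) (closed)

[3] `<path>` cubic bezier, #0000ff→engrave S278 F3304: (326.119,13.327) → (305.923,13.901) → (266.581,31.909) → (218.746,58.958) → (173.070,86.654) → (140.205,106.607) → (130.803,110.421)

[4] `<polygon>` rectangle, #0000ff→engrave S278 F3304: (134.309,157.361) → (150.438,157.361) → (150.438,138.804) → (134.309,138.804) → (134.309,157.361) (closed)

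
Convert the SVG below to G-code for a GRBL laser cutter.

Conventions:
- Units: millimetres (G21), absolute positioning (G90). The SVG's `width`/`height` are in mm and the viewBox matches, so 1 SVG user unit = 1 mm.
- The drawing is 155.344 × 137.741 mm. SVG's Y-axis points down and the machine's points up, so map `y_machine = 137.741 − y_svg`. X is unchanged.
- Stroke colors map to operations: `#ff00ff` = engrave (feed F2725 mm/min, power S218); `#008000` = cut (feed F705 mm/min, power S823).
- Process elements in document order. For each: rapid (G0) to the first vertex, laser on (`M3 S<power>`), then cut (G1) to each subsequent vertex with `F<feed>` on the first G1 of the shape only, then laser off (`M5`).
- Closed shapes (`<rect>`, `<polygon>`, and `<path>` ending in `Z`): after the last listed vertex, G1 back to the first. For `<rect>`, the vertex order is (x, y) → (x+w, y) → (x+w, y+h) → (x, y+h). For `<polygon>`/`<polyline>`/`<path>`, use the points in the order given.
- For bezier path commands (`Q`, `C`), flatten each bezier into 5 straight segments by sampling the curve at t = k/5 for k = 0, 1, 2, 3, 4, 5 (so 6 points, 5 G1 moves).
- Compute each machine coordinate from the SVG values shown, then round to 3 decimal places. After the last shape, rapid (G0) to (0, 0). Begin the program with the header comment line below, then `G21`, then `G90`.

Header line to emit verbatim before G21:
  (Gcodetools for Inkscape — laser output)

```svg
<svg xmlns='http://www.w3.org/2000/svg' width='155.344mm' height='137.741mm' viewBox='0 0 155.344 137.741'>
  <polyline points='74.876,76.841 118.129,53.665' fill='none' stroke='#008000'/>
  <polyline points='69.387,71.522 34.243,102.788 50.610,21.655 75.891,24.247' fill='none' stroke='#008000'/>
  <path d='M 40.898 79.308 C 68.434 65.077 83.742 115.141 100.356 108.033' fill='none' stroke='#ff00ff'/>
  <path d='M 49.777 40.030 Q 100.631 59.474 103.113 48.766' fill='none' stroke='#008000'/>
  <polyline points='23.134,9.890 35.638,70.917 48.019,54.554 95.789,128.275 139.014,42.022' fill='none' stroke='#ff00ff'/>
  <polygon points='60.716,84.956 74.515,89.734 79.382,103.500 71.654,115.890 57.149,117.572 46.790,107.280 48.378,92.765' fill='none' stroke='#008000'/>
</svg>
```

(Gcodetools for Inkscape — laser output)
G21
G90
G0 X74.876 Y60.900
M3 S823
G1 X118.129 Y84.076 F705
M5
G0 X69.387 Y66.219
M3 S823
G1 X34.243 Y34.953 F705
G1 X50.610 Y116.086
G1 X75.891 Y113.494
M5
G0 X40.898 Y58.433
M3 S218
G1 X56.061 Y60.228 F2725
G1 X68.938 Y52.422
G1 X80.180 Y40.847
G1 X90.436 Y31.332
G1 X100.356 Y29.708
M5
G0 X49.777 Y97.711
M3 S823
G1 X68.184 Y91.139 F705
G1 X82.721 Y86.980
G1 X93.388 Y85.233
G1 X100.185 Y85.898
G1 X103.113 Y88.975
M5
G0 X23.134 Y127.851
M3 S218
G1 X35.638 Y66.824 F2725
G1 X48.019 Y83.187
G1 X95.789 Y9.466
G1 X139.014 Y95.719
M5
G0 X60.716 Y52.785
M3 S823
G1 X74.515 Y48.007 F705
G1 X79.382 Y34.241
G1 X71.654 Y21.851
G1 X57.149 Y20.169
G1 X46.790 Y30.461
G1 X48.378 Y44.976
G1 X60.716 Y52.785
M5
G0 X0.000 Y0.000

Since the viewBox matches the mm dimensions, user units are millimetres directly. The only transform is the Y-flip y_m = 137.741 − y_svg.

Shape 1 is a line segment drawn with `<polyline>`. Its stroke #008000 means cut at S823, F705. After flipping Y the toolpath is (74.876,60.900) → (118.129,84.076).

Shape 2 is a open polyline drawn with `<polyline>`. Its stroke #008000 means cut at S823, F705. After flipping Y the toolpath is (69.387,66.219) → (34.243,34.953) → (50.610,116.086) → (75.891,113.494).

Shape 3 is a cubic bezier drawn with `<path>`. Its stroke #ff00ff means engrave at S218, F2725. After flipping Y the toolpath is (40.898,58.433) → (56.061,60.228) → (68.938,52.422) → (80.180,40.847) → (90.436,31.332) → (100.356,29.708).

Shape 4 is a quadratic bezier drawn with `<path>`. Its stroke #008000 means cut at S823, F705. After flipping Y the toolpath is (49.777,97.711) → (68.184,91.139) → (82.721,86.980) → (93.388,85.233) → (100.185,85.898) → (103.113,88.975).

Shape 5 is a open polyline drawn with `<polyline>`. Its stroke #ff00ff means engrave at S218, F2725. After flipping Y the toolpath is (23.134,127.851) → (35.638,66.824) → (48.019,83.187) → (95.789,9.466) → (139.014,95.719).

Shape 6 is a regular polygon drawn with `<polygon>`. Its stroke #008000 means cut at S823, F705. After flipping Y the toolpath is (60.716,52.785) → (74.515,48.007) → (79.382,34.241) → (71.654,21.851) → (57.149,20.169) → (46.790,30.461) → (48.378,44.976) → (60.716,52.785), returning to the start.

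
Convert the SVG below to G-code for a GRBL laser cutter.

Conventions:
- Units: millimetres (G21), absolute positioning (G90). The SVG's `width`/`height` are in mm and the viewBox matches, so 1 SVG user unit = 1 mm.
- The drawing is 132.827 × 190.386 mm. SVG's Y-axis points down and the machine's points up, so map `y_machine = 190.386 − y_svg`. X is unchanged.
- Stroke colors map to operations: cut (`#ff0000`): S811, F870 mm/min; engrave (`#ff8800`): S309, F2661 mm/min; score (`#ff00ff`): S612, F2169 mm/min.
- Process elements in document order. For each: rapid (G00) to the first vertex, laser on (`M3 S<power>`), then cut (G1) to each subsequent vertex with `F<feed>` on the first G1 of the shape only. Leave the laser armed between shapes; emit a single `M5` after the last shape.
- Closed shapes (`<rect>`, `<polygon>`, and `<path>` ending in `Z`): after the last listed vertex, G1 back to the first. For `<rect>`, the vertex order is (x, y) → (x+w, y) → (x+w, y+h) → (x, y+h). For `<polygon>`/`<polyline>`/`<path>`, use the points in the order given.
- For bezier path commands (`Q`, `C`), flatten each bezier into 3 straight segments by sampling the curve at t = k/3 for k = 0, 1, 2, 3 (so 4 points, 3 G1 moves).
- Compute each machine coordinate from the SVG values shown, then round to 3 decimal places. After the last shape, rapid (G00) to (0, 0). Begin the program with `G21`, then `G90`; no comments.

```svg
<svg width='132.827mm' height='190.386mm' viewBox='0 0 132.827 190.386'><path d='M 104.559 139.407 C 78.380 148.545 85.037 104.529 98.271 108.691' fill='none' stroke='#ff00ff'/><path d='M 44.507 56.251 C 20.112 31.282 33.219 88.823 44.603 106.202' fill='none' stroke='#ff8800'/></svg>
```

G21
G90
G00 X104.559 Y50.979
M3 S612
G1 X88.353 Y55.806 F2169
G1 X88.202 Y73.551
G1 X98.271 Y81.695
G00 X44.507 Y134.135
M3 S309
G1 X31.160 Y136.144 F2661
G1 X34.097 Y110.407
G1 X44.603 Y84.184
M5
G00 X0.000 Y0.000

viewBox `0 0 132.827 190.386` with mm width/height → 1 unit = 1 mm. Flip: y_m = 190.386 − y_svg.

**Shape 1** — `<path>` cubic bezier, stroke `#ff00ff` → score (S612, F2169). Control points (SVG): P0=(104.559,139.407), P1=(78.380,148.545), P2=(85.037,104.529), P3=(98.271,108.691); sampled at t=k/3. Machine vertices: (104.559,50.979) → (88.353,55.806) → (88.202,73.551) → (98.271,81.695). Open path.

**Shape 2** — `<path>` cubic bezier, stroke `#ff8800` → engrave (S309, F2661). Control points (SVG): P0=(44.507,56.251), P1=(20.112,31.282), P2=(33.219,88.823), P3=(44.603,106.202); sampled at t=k/3. Machine vertices: (44.507,134.135) → (31.160,136.144) → (34.097,110.407) → (44.603,84.184). Open path.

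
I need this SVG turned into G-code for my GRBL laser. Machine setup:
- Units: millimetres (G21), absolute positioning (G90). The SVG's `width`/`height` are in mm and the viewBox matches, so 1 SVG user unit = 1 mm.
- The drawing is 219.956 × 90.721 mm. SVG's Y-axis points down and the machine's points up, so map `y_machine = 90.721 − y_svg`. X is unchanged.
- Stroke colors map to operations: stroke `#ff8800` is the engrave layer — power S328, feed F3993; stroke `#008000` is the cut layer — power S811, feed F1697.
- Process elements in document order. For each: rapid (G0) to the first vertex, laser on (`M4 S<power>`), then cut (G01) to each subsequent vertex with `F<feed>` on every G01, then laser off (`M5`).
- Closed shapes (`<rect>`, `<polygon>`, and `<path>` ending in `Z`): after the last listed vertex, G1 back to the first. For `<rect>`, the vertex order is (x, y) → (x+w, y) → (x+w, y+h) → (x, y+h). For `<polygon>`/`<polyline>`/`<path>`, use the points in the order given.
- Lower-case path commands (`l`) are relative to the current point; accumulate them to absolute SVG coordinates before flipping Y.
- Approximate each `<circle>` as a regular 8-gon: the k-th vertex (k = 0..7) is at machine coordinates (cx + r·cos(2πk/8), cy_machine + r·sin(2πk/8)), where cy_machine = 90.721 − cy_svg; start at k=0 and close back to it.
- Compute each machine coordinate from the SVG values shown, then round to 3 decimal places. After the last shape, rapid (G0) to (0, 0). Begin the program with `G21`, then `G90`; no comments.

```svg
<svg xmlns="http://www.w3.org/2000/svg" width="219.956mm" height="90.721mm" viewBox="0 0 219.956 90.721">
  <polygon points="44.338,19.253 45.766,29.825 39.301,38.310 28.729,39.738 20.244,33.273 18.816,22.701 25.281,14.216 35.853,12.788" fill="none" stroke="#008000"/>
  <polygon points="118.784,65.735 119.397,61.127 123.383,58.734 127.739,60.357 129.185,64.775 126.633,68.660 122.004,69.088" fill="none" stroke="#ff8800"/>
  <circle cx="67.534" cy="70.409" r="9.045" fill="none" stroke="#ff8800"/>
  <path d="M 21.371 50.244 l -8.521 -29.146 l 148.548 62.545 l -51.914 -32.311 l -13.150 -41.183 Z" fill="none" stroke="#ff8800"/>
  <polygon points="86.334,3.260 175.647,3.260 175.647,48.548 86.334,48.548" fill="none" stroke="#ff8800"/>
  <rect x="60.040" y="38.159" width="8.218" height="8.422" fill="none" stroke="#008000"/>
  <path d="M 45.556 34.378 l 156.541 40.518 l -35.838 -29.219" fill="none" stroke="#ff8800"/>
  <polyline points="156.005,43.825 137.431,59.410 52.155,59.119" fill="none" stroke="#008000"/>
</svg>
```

Since the viewBox matches the mm dimensions, user units are millimetres directly. The only transform is the Y-flip y_m = 90.721 − y_svg.

Shape 1 is a regular polygon drawn with `<polygon>`. Its stroke #008000 means cut at S811, F1697. After flipping Y the toolpath is (44.338,71.468) → (45.766,60.896) → (39.301,52.411) → (28.729,50.983) → (20.244,57.448) → (18.816,68.020) → (25.281,76.505) → (35.853,77.933) → (44.338,71.468), returning to the start.

Shape 2 is a regular polygon drawn with `<polygon>`. Its stroke #ff8800 means engrave at S328, F3993. After flipping Y the toolpath is (118.784,24.986) → (119.397,29.594) → (123.383,31.987) → (127.739,30.364) → (129.185,25.946) → (126.633,22.061) → (122.004,21.633) → (118.784,24.986), returning to the start.

Shape 3 is a circle drawn with `<circle>`. Its stroke #ff8800 means engrave at S328, F3993. After flipping Y the toolpath is (76.579,20.312) → (73.930,26.708) → (67.534,29.357) → (61.138,26.708) → (58.489,20.312) → (61.138,13.916) → (67.534,11.267) → (73.930,13.916) → (76.579,20.312), returning to the start.

Shape 4 is a closed polygon drawn with `<path>`. Its stroke #ff8800 means engrave at S328, F3993. After flipping Y the toolpath is (21.371,40.477) → (12.850,69.623) → (161.398,7.078) → (109.484,39.389) → (96.334,80.572) → (21.371,40.477), returning to the start.

Shape 5 is a rectangle drawn with `<polygon>`. Its stroke #ff8800 means engrave at S328, F3993. After flipping Y the toolpath is (86.334,87.461) → (175.647,87.461) → (175.647,42.173) → (86.334,42.173) → (86.334,87.461), returning to the start.

Shape 6 is a rectangle drawn with `<rect>`. Its stroke #008000 means cut at S811, F1697. After flipping Y the toolpath is (60.040,52.562) → (68.258,52.562) → (68.258,44.140) → (60.040,44.140) → (60.040,52.562), returning to the start.

Shape 7 is a open polyline drawn with `<path>`. Its stroke #ff8800 means engrave at S328, F3993. After flipping Y the toolpath is (45.556,56.343) → (202.097,15.825) → (166.259,45.044).

Shape 8 is a open polyline drawn with `<polyline>`. Its stroke #008000 means cut at S811, F1697. After flipping Y the toolpath is (156.005,46.896) → (137.431,31.311) → (52.155,31.602).

G21
G90
G0 X44.338 Y71.468
M4 S811
G01 X45.766 Y60.896 F1697
G01 X39.301 Y52.411 F1697
G01 X28.729 Y50.983 F1697
G01 X20.244 Y57.448 F1697
G01 X18.816 Y68.020 F1697
G01 X25.281 Y76.505 F1697
G01 X35.853 Y77.933 F1697
G01 X44.338 Y71.468 F1697
M5
G0 X118.784 Y24.986
M4 S328
G01 X119.397 Y29.594 F3993
G01 X123.383 Y31.987 F3993
G01 X127.739 Y30.364 F3993
G01 X129.185 Y25.946 F3993
G01 X126.633 Y22.061 F3993
G01 X122.004 Y21.633 F3993
G01 X118.784 Y24.986 F3993
M5
G0 X76.579 Y20.312
M4 S328
G01 X73.930 Y26.708 F3993
G01 X67.534 Y29.357 F3993
G01 X61.138 Y26.708 F3993
G01 X58.489 Y20.312 F3993
G01 X61.138 Y13.916 F3993
G01 X67.534 Y11.267 F3993
G01 X73.930 Y13.916 F3993
G01 X76.579 Y20.312 F3993
M5
G0 X21.371 Y40.477
M4 S328
G01 X12.850 Y69.623 F3993
G01 X161.398 Y7.078 F3993
G01 X109.484 Y39.389 F3993
G01 X96.334 Y80.572 F3993
G01 X21.371 Y40.477 F3993
M5
G0 X86.334 Y87.461
M4 S328
G01 X175.647 Y87.461 F3993
G01 X175.647 Y42.173 F3993
G01 X86.334 Y42.173 F3993
G01 X86.334 Y87.461 F3993
M5
G0 X60.040 Y52.562
M4 S811
G01 X68.258 Y52.562 F1697
G01 X68.258 Y44.140 F1697
G01 X60.040 Y44.140 F1697
G01 X60.040 Y52.562 F1697
M5
G0 X45.556 Y56.343
M4 S328
G01 X202.097 Y15.825 F3993
G01 X166.259 Y45.044 F3993
M5
G0 X156.005 Y46.896
M4 S811
G01 X137.431 Y31.311 F1697
G01 X52.155 Y31.602 F1697
M5
G0 X0.000 Y0.000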